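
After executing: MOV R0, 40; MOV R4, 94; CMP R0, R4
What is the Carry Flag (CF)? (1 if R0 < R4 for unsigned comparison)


Register state trace:
  MOV R0, 40  → R0 = 40
  MOV R4, 94  → R4 = 94
  CMP R0, R4  → unsigned 40 - 94: borrow occurs
  40 < 94, so CF = 1
CF = 1

1


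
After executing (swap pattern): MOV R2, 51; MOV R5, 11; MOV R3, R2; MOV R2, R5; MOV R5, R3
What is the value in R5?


Register state trace (swap pattern):
  MOV R2, 51  → R2 = 51
  MOV R5, 11  → R5 = 11
  MOV R3, R2  → R3 = 51  (save R2)
  MOV R2, R5  → R2 = 11  (R2 gets R5's value)
  MOV R5, R3  → R5 = 51  (R5 gets saved value)
Final: R5 = 51

51


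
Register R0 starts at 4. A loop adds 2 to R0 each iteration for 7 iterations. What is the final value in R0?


Starting value: R0 = 4
  Iter 1: R0 = 4 + 2 = 6
  Iter 2: R0 = 6 + 2 = 8
  Iter 3: R0 = 8 + 2 = 10
  Iter 4: R0 = 10 + 2 = 12
  Iter 5: R0 = 12 + 2 = 14
  Iter 6: R0 = 14 + 2 = 16
  Iter 7: R0 = 16 + 2 = 18
Final: R0 = 18

18


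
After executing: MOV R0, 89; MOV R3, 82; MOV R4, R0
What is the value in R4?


Register state trace:
  MOV R0, 89  → R0 = 89
  MOV R3, 82  → R3 = 82
  MOV R4, R0  → R4 = 89
Final: R4 = 89

89


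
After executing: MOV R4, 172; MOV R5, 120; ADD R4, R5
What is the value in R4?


Register state trace:
  MOV R4, 172  → R4 = 172
  MOV R5, 120  → R5 = 120
  ADD R4, R5  → R4 = 172 + 120 = 292
Final: R4 = 292

292


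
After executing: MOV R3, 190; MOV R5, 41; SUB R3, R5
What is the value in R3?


Register state trace:
  MOV R3, 190  → R3 = 190
  MOV R5, 41  → R5 = 41
  SUB R3, R5  → R3 = 190 - 41 = 149
Final: R3 = 149

149


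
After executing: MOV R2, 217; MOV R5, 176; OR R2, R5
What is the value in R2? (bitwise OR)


Register state trace:
  MOV R2, 217  → R2 = 217 (0b11011001)
  MOV R5, 176  → R5 = 176 (0b10110000)
  OR R2, R5   → R2 = 217 OR 176 = 249 (0b11111001)
Final: R2 = 249

249


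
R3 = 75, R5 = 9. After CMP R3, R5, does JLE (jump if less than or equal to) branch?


Trace:
  R3 = 75, R5 = 9
  CMP R3, R5  → compares 75 vs 9
  JLE checks: is 75 less than or equal to 9?
  75 > 9, so condition is false
Branch taken: No

No


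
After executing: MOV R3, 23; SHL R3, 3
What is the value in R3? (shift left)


Register state trace:
  MOV R3, 23  → R3 = 23
  SHL R3, 3  → R3 = 23 << 3 = 23 * 2^3 = 184
Final: R3 = 184

184


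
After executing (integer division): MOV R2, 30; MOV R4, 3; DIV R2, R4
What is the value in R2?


Register state trace:
  MOV R2, 30  → R2 = 30
  MOV R4, 3  → R4 = 3
  DIV R2, R4  → R2 = 30 // 3 = 10
Final: R2 = 10

10


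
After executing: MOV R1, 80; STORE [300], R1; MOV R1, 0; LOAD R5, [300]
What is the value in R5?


Register and memory trace:
  MOV R1, 80  → R1 = 80
  STORE [300], R1  → mem[300] = 80
  MOV R1, 0  → R1 = 0
  LOAD R5, [300]  → R5 = mem[300] = 80
Final: R5 = 80

80


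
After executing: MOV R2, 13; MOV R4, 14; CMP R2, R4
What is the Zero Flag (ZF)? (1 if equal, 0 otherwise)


Register state trace:
  MOV R2, 13  → R2 = 13
  MOV R4, 14  → R4 = 14
  CMP R2, R4  → computes 13 - 14 = -1
  Result is nonzero, so values are not equal
ZF = 0

0


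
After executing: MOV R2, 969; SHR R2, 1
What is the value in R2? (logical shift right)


Register state trace:
  MOV R2, 969  → R2 = 969
  SHR R2, 1  → R2 = 969 >> 1 = 969 // 2^1 = 484
Final: R2 = 484

484


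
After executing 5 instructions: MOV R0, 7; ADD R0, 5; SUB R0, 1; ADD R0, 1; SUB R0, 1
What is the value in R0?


Register state trace:
  MOV R0, 7  → R0 = 7
  ADD R0, 5  → R0 = 7 + 5 = 12
  SUB R0, 1  → R0 = 12 - 1 = 11
  ADD R0, 1  → R0 = 11 + 1 = 12
  SUB R0, 1  → R0 = 12 - 1 = 11
Final: R0 = 11

11


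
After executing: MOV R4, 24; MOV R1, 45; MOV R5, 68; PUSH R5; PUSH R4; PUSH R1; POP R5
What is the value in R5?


Stack trace (top is rightmost):
  MOV R4, 24  → R4 = 24
  MOV R1, 45  → R1 = 45
  MOV R5, 68  → R5 = 68
  PUSH R5  → stack: [68]
  PUSH R4  → stack: [68, 24]
  PUSH R1  → stack: [68, 24, 45]
  POP R5  → R5 = 45, stack: [68, 24]
Final: R5 = 45

45


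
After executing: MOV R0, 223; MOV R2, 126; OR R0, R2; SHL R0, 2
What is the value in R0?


Register state trace:
  MOV R0, 223  → R0 = 223 (0b11011111)
  MOV R2, 126  → R2 = 126 (0b01111110)
  OR R0, R2  → R0 = 223 OR 126 = 255 (0b11111111)
  SHL R0, 2  → R0 = 255 << 2 = 1020
Final: R0 = 1020

1020


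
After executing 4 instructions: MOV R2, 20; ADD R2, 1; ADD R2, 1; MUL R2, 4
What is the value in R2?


Register state trace:
  MOV R2, 20  → R2 = 20
  ADD R2, 1  → R2 = 20 + 1 = 21
  ADD R2, 1  → R2 = 21 + 1 = 22
  MUL R2, 4  → R2 = 22 * 4 = 88
Final: R2 = 88

88


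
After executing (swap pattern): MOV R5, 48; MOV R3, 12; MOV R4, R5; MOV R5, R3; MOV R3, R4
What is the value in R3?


Register state trace (swap pattern):
  MOV R5, 48  → R5 = 48
  MOV R3, 12  → R3 = 12
  MOV R4, R5  → R4 = 48  (save R5)
  MOV R5, R3  → R5 = 12  (R5 gets R3's value)
  MOV R3, R4  → R3 = 48  (R3 gets saved value)
Final: R3 = 48

48


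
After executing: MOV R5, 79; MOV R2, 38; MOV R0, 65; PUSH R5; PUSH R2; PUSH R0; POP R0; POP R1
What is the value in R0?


Stack trace (top is rightmost):
  MOV R5, 79  → R5 = 79
  MOV R2, 38  → R2 = 38
  MOV R0, 65  → R0 = 65
  PUSH R5  → stack: [79]
  PUSH R2  → stack: [79, 38]
  PUSH R0  → stack: [79, 38, 65]
  POP R0  → R0 = 65, stack: [79, 38]
  POP R1  → R1 = 38, stack: [79]
Final: R0 = 65

65


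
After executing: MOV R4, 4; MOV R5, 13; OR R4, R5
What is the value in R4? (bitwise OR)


Register state trace:
  MOV R4, 4  → R4 = 4 (0b00000100)
  MOV R5, 13  → R5 = 13 (0b00001101)
  OR R4, R5   → R4 = 4 OR 13 = 13 (0b00001101)
Final: R4 = 13

13


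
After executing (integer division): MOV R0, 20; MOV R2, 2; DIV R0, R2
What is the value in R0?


Register state trace:
  MOV R0, 20  → R0 = 20
  MOV R2, 2  → R2 = 2
  DIV R0, R2  → R0 = 20 // 2 = 10
Final: R0 = 10

10


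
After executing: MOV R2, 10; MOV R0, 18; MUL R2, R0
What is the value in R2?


Register state trace:
  MOV R2, 10  → R2 = 10
  MOV R0, 18  → R0 = 18
  MUL R2, R0  → R2 = 10 * 18 = 180
Final: R2 = 180

180


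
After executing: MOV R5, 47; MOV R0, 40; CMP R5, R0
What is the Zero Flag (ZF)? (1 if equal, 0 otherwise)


Register state trace:
  MOV R5, 47  → R5 = 47
  MOV R0, 40  → R0 = 40
  CMP R5, R0  → computes 47 - 40 = 7
  Result is nonzero, so values are not equal
ZF = 0

0


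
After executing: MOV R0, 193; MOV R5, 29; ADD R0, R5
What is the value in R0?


Register state trace:
  MOV R0, 193  → R0 = 193
  MOV R5, 29  → R5 = 29
  ADD R0, R5  → R0 = 193 + 29 = 222
Final: R0 = 222

222


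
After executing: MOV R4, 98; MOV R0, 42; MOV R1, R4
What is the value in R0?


Register state trace:
  MOV R4, 98  → R4 = 98
  MOV R0, 42  → R0 = 42
  MOV R1, R4  → R1 = 98
Final: R0 = 42

42


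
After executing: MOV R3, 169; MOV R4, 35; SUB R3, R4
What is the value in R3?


Register state trace:
  MOV R3, 169  → R3 = 169
  MOV R4, 35  → R4 = 35
  SUB R3, R4  → R3 = 169 - 35 = 134
Final: R3 = 134

134


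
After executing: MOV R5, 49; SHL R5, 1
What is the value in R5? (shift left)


Register state trace:
  MOV R5, 49  → R5 = 49
  SHL R5, 1  → R5 = 49 << 1 = 49 * 2^1 = 98
Final: R5 = 98

98


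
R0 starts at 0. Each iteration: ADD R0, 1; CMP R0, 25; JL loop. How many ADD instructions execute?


Loop trace (R0 starts at 0, target 25, step 1):
  ADD #1: R0 = 0 + 1 = 1  → 1 < 25, loop
  ADD #2: R0 = 1 + 1 = 2  → 2 < 25, loop
  ADD #3: R0 = 2 + 1 = 3  → 3 < 25, loop
  ADD #4: R0 = 3 + 1 = 4  → 4 < 25, loop
  ADD #5: R0 = 4 + 1 = 5  → 5 < 25, loop
  ADD #6: R0 = 5 + 1 = 6  → 6 < 25, loop
  ADD #7: R0 = 6 + 1 = 7  → 7 < 25, loop
  ADD #8: R0 = 7 + 1 = 8  → 8 < 25, loop
  ADD #9: R0 = 8 + 1 = 9  → 9 < 25, loop
  ADD #10: R0 = 9 + 1 = 10  → 10 < 25, loop
  ADD #11: R0 = 10 + 1 = 11  → 11 < 25, loop
  ADD #12: R0 = 11 + 1 = 12  → 12 < 25, loop
  ADD #13: R0 = 12 + 1 = 13  → 13 < 25, loop
  ADD #14: R0 = 13 + 1 = 14  → 14 < 25, loop
  ADD #15: R0 = 14 + 1 = 15  → 15 < 25, loop
  ADD #16: R0 = 15 + 1 = 16  → 16 < 25, loop
  ADD #17: R0 = 16 + 1 = 17  → 17 < 25, loop
  ADD #18: R0 = 17 + 1 = 18  → 18 < 25, loop
  ADD #19: R0 = 18 + 1 = 19  → 19 < 25, loop
  ADD #20: R0 = 19 + 1 = 20  → 20 < 25, loop
  ADD #21: R0 = 20 + 1 = 21  → 21 < 25, loop
  ADD #22: R0 = 21 + 1 = 22  → 22 < 25, loop
  ADD #23: R0 = 22 + 1 = 23  → 23 < 25, loop
  ADD #24: R0 = 23 + 1 = 24  → 24 < 25, loop
  ADD #25: R0 = 24 + 1 = 25  → 25 >= 25, exit
Total ADD instructions: 25

25


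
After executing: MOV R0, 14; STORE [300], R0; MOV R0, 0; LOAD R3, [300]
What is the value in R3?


Register and memory trace:
  MOV R0, 14  → R0 = 14
  STORE [300], R0  → mem[300] = 14
  MOV R0, 0  → R0 = 0
  LOAD R3, [300]  → R3 = mem[300] = 14
Final: R3 = 14

14


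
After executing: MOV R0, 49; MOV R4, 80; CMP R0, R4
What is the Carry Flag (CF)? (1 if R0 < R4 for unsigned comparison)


Register state trace:
  MOV R0, 49  → R0 = 49
  MOV R4, 80  → R4 = 80
  CMP R0, R4  → unsigned 49 - 80: borrow occurs
  49 < 80, so CF = 1
CF = 1

1


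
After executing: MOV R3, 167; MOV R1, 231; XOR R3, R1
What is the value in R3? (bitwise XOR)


Register state trace:
  MOV R3, 167  → R3 = 167 (0b10100111)
  MOV R1, 231  → R1 = 231 (0b11100111)
  XOR R3, R1  → R3 = 167 XOR 231 = 64 (0b01000000)
Final: R3 = 64

64


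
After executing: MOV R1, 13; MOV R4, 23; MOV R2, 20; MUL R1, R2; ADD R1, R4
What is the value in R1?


Register state trace:
  MOV R1, 13  → R1 = 13
  MOV R4, 23  → R4 = 23
  MOV R2, 20  → R2 = 20
  MUL R1, R2  → R1 = 13 * 20 = 260
  ADD R1, R4  → R1 = 260 + 23 = 283
Final: R1 = 283

283


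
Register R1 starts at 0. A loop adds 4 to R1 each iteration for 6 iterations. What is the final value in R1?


Starting value: R1 = 0
  Iter 1: R1 = 0 + 4 = 4
  Iter 2: R1 = 4 + 4 = 8
  Iter 3: R1 = 8 + 4 = 12
  Iter 4: R1 = 12 + 4 = 16
  Iter 5: R1 = 16 + 4 = 20
  Iter 6: R1 = 20 + 4 = 24
Final: R1 = 24

24


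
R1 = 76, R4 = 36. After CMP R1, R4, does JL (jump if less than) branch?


Trace:
  R1 = 76, R4 = 36
  CMP R1, R4  → compares 76 vs 36
  JL checks: is 76 less than 36?
  76 > 36, so condition is false
Branch taken: No

No


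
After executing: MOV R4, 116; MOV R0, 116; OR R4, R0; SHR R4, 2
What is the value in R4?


Register state trace:
  MOV R4, 116  → R4 = 116 (0b01110100)
  MOV R0, 116  → R0 = 116 (0b01110100)
  OR R4, R0  → R4 = 116 OR 116 = 116 (0b01110100)
  SHR R4, 2  → R4 = 116 >> 2 = 29
Final: R4 = 29

29


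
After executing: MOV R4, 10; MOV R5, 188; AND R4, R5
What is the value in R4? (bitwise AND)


Register state trace:
  MOV R4, 10  → R4 = 10 (0b00001010)
  MOV R5, 188  → R5 = 188 (0b10111100)
  AND R4, R5  → R4 = 10 AND 188 = 8 (0b00001000)
Final: R4 = 8

8


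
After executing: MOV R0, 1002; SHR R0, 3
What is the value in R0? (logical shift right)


Register state trace:
  MOV R0, 1002  → R0 = 1002
  SHR R0, 3  → R0 = 1002 >> 3 = 1002 // 2^3 = 125
Final: R0 = 125

125


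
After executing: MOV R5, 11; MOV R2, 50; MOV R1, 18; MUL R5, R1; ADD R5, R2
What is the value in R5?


Register state trace:
  MOV R5, 11  → R5 = 11
  MOV R2, 50  → R2 = 50
  MOV R1, 18  → R1 = 18
  MUL R5, R1  → R5 = 11 * 18 = 198
  ADD R5, R2  → R5 = 198 + 50 = 248
Final: R5 = 248

248


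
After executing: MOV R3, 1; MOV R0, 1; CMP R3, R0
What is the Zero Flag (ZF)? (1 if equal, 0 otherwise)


Register state trace:
  MOV R3, 1  → R3 = 1
  MOV R0, 1  → R0 = 1
  CMP R3, R0  → computes 1 - 1 = 0
  Result is zero, so values are equal
ZF = 1

1


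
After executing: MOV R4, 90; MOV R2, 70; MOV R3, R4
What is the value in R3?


Register state trace:
  MOV R4, 90  → R4 = 90
  MOV R2, 70  → R2 = 70
  MOV R3, R4  → R3 = 90
Final: R3 = 90

90


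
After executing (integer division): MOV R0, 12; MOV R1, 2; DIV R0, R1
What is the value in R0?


Register state trace:
  MOV R0, 12  → R0 = 12
  MOV R1, 2  → R1 = 2
  DIV R0, R1  → R0 = 12 // 2 = 6
Final: R0 = 6

6


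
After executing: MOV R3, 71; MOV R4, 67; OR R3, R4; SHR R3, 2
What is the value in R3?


Register state trace:
  MOV R3, 71  → R3 = 71 (0b01000111)
  MOV R4, 67  → R4 = 67 (0b01000011)
  OR R3, R4  → R3 = 71 OR 67 = 71 (0b01000111)
  SHR R3, 2  → R3 = 71 >> 2 = 17
Final: R3 = 17

17


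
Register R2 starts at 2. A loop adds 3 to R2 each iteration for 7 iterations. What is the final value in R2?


Starting value: R2 = 2
  Iter 1: R2 = 2 + 3 = 5
  Iter 2: R2 = 5 + 3 = 8
  Iter 3: R2 = 8 + 3 = 11
  Iter 4: R2 = 11 + 3 = 14
  Iter 5: R2 = 14 + 3 = 17
  Iter 6: R2 = 17 + 3 = 20
  Iter 7: R2 = 20 + 3 = 23
Final: R2 = 23

23


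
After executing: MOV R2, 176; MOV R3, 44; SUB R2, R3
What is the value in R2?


Register state trace:
  MOV R2, 176  → R2 = 176
  MOV R3, 44  → R3 = 44
  SUB R2, R3  → R2 = 176 - 44 = 132
Final: R2 = 132

132


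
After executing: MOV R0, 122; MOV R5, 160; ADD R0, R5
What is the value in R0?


Register state trace:
  MOV R0, 122  → R0 = 122
  MOV R5, 160  → R5 = 160
  ADD R0, R5  → R0 = 122 + 160 = 282
Final: R0 = 282

282


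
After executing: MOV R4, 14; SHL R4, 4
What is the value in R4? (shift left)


Register state trace:
  MOV R4, 14  → R4 = 14
  SHL R4, 4  → R4 = 14 << 4 = 14 * 2^4 = 224
Final: R4 = 224

224


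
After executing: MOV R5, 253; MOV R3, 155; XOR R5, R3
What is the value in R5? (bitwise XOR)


Register state trace:
  MOV R5, 253  → R5 = 253 (0b11111101)
  MOV R3, 155  → R3 = 155 (0b10011011)
  XOR R5, R3  → R5 = 253 XOR 155 = 102 (0b01100110)
Final: R5 = 102

102


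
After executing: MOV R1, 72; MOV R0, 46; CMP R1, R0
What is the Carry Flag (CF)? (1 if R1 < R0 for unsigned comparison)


Register state trace:
  MOV R1, 72  → R1 = 72
  MOV R0, 46  → R0 = 46
  CMP R1, R0  → unsigned 72 - 46: no borrow
  72 >= 46, so CF = 0
CF = 0

0


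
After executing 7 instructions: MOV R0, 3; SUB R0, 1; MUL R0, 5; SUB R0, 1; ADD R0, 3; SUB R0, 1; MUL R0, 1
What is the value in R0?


Register state trace:
  MOV R0, 3  → R0 = 3
  SUB R0, 1  → R0 = 3 - 1 = 2
  MUL R0, 5  → R0 = 2 * 5 = 10
  SUB R0, 1  → R0 = 10 - 1 = 9
  ADD R0, 3  → R0 = 9 + 3 = 12
  SUB R0, 1  → R0 = 12 - 1 = 11
  MUL R0, 1  → R0 = 11 * 1 = 11
Final: R0 = 11

11


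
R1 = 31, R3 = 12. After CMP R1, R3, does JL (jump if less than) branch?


Trace:
  R1 = 31, R3 = 12
  CMP R1, R3  → compares 31 vs 12
  JL checks: is 31 less than 12?
  31 > 12, so condition is false
Branch taken: No

No


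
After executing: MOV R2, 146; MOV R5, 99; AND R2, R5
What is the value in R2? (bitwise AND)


Register state trace:
  MOV R2, 146  → R2 = 146 (0b10010010)
  MOV R5, 99  → R5 = 99 (0b01100011)
  AND R2, R5  → R2 = 146 AND 99 = 2 (0b00000010)
Final: R2 = 2

2


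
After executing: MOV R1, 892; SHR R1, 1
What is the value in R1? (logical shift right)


Register state trace:
  MOV R1, 892  → R1 = 892
  SHR R1, 1  → R1 = 892 >> 1 = 892 // 2^1 = 446
Final: R1 = 446

446


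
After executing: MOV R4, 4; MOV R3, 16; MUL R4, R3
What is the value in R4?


Register state trace:
  MOV R4, 4  → R4 = 4
  MOV R3, 16  → R3 = 16
  MUL R4, R3  → R4 = 4 * 16 = 64
Final: R4 = 64

64


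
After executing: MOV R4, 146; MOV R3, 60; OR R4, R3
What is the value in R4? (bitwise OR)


Register state trace:
  MOV R4, 146  → R4 = 146 (0b10010010)
  MOV R3, 60  → R3 = 60 (0b00111100)
  OR R4, R3   → R4 = 146 OR 60 = 190 (0b10111110)
Final: R4 = 190

190


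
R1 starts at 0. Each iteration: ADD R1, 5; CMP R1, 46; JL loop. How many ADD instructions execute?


Loop trace (R1 starts at 0, target 46, step 5):
  ADD #1: R1 = 0 + 5 = 5  → 5 < 46, loop
  ADD #2: R1 = 5 + 5 = 10  → 10 < 46, loop
  ADD #3: R1 = 10 + 5 = 15  → 15 < 46, loop
  ADD #4: R1 = 15 + 5 = 20  → 20 < 46, loop
  ADD #5: R1 = 20 + 5 = 25  → 25 < 46, loop
  ADD #6: R1 = 25 + 5 = 30  → 30 < 46, loop
  ADD #7: R1 = 30 + 5 = 35  → 35 < 46, loop
  ADD #8: R1 = 35 + 5 = 40  → 40 < 46, loop
  ADD #9: R1 = 40 + 5 = 45  → 45 < 46, loop
  ADD #10: R1 = 45 + 5 = 50  → 50 >= 46, exit
Total ADD instructions: 10

10


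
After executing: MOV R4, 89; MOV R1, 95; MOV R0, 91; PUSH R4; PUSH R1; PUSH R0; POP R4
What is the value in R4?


Stack trace (top is rightmost):
  MOV R4, 89  → R4 = 89
  MOV R1, 95  → R1 = 95
  MOV R0, 91  → R0 = 91
  PUSH R4  → stack: [89]
  PUSH R1  → stack: [89, 95]
  PUSH R0  → stack: [89, 95, 91]
  POP R4  → R4 = 91, stack: [89, 95]
Final: R4 = 91

91


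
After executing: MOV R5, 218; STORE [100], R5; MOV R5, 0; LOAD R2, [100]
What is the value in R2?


Register and memory trace:
  MOV R5, 218  → R5 = 218
  STORE [100], R5  → mem[100] = 218
  MOV R5, 0  → R5 = 0
  LOAD R2, [100]  → R2 = mem[100] = 218
Final: R2 = 218

218


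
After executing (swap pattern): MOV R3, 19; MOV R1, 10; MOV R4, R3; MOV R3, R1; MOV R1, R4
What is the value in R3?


Register state trace (swap pattern):
  MOV R3, 19  → R3 = 19
  MOV R1, 10  → R1 = 10
  MOV R4, R3  → R4 = 19  (save R3)
  MOV R3, R1  → R3 = 10  (R3 gets R1's value)
  MOV R1, R4  → R1 = 19  (R1 gets saved value)
Final: R3 = 10

10


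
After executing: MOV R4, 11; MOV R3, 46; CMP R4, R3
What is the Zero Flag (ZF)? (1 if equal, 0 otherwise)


Register state trace:
  MOV R4, 11  → R4 = 11
  MOV R3, 46  → R3 = 46
  CMP R4, R3  → computes 11 - 46 = -35
  Result is nonzero, so values are not equal
ZF = 0

0


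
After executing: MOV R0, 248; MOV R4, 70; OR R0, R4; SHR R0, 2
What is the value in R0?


Register state trace:
  MOV R0, 248  → R0 = 248 (0b11111000)
  MOV R4, 70  → R4 = 70 (0b01000110)
  OR R0, R4  → R0 = 248 OR 70 = 254 (0b11111110)
  SHR R0, 2  → R0 = 254 >> 2 = 63
Final: R0 = 63

63


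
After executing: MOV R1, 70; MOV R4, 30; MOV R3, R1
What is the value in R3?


Register state trace:
  MOV R1, 70  → R1 = 70
  MOV R4, 30  → R4 = 30
  MOV R3, R1  → R3 = 70
Final: R3 = 70

70


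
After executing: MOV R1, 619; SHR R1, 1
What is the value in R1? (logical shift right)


Register state trace:
  MOV R1, 619  → R1 = 619
  SHR R1, 1  → R1 = 619 >> 1 = 619 // 2^1 = 309
Final: R1 = 309

309


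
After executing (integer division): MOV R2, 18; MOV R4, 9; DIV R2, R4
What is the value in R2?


Register state trace:
  MOV R2, 18  → R2 = 18
  MOV R4, 9  → R4 = 9
  DIV R2, R4  → R2 = 18 // 9 = 2
Final: R2 = 2

2


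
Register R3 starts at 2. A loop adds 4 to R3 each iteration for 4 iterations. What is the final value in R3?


Starting value: R3 = 2
  Iter 1: R3 = 2 + 4 = 6
  Iter 2: R3 = 6 + 4 = 10
  Iter 3: R3 = 10 + 4 = 14
  Iter 4: R3 = 14 + 4 = 18
Final: R3 = 18

18


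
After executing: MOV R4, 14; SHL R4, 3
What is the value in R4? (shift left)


Register state trace:
  MOV R4, 14  → R4 = 14
  SHL R4, 3  → R4 = 14 << 3 = 14 * 2^3 = 112
Final: R4 = 112

112


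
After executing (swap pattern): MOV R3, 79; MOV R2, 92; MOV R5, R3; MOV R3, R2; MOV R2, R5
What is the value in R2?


Register state trace (swap pattern):
  MOV R3, 79  → R3 = 79
  MOV R2, 92  → R2 = 92
  MOV R5, R3  → R5 = 79  (save R3)
  MOV R3, R2  → R3 = 92  (R3 gets R2's value)
  MOV R2, R5  → R2 = 79  (R2 gets saved value)
Final: R2 = 79

79


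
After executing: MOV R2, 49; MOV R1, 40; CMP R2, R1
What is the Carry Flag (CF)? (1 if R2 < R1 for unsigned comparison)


Register state trace:
  MOV R2, 49  → R2 = 49
  MOV R1, 40  → R1 = 40
  CMP R2, R1  → unsigned 49 - 40: no borrow
  49 >= 40, so CF = 0
CF = 0

0


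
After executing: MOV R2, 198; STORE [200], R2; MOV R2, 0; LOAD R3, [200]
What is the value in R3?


Register and memory trace:
  MOV R2, 198  → R2 = 198
  STORE [200], R2  → mem[200] = 198
  MOV R2, 0  → R2 = 0
  LOAD R3, [200]  → R3 = mem[200] = 198
Final: R3 = 198

198


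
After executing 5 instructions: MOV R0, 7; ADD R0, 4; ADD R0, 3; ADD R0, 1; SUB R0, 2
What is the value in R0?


Register state trace:
  MOV R0, 7  → R0 = 7
  ADD R0, 4  → R0 = 7 + 4 = 11
  ADD R0, 3  → R0 = 11 + 3 = 14
  ADD R0, 1  → R0 = 14 + 1 = 15
  SUB R0, 2  → R0 = 15 - 2 = 13
Final: R0 = 13

13


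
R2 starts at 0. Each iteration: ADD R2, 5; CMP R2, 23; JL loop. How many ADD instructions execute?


Loop trace (R2 starts at 0, target 23, step 5):
  ADD #1: R2 = 0 + 5 = 5  → 5 < 23, loop
  ADD #2: R2 = 5 + 5 = 10  → 10 < 23, loop
  ADD #3: R2 = 10 + 5 = 15  → 15 < 23, loop
  ADD #4: R2 = 15 + 5 = 20  → 20 < 23, loop
  ADD #5: R2 = 20 + 5 = 25  → 25 >= 23, exit
Total ADD instructions: 5

5


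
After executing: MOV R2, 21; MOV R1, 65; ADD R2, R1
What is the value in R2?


Register state trace:
  MOV R2, 21  → R2 = 21
  MOV R1, 65  → R1 = 65
  ADD R2, R1  → R2 = 21 + 65 = 86
Final: R2 = 86

86


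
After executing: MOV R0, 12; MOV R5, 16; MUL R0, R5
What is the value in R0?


Register state trace:
  MOV R0, 12  → R0 = 12
  MOV R5, 16  → R5 = 16
  MUL R0, R5  → R0 = 12 * 16 = 192
Final: R0 = 192

192


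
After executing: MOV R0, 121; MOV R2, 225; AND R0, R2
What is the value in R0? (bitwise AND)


Register state trace:
  MOV R0, 121  → R0 = 121 (0b01111001)
  MOV R2, 225  → R2 = 225 (0b11100001)
  AND R0, R2  → R0 = 121 AND 225 = 97 (0b01100001)
Final: R0 = 97

97


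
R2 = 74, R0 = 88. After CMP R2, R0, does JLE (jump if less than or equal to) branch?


Trace:
  R2 = 74, R0 = 88
  CMP R2, R0  → compares 74 vs 88
  JLE checks: is 74 less than or equal to 88?
  74 < 88, so condition is true
Branch taken: Yes

Yes


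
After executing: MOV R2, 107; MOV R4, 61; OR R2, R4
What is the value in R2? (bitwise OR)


Register state trace:
  MOV R2, 107  → R2 = 107 (0b01101011)
  MOV R4, 61  → R4 = 61 (0b00111101)
  OR R2, R4   → R2 = 107 OR 61 = 127 (0b01111111)
Final: R2 = 127

127


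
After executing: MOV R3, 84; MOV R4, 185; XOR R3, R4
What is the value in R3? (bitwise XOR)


Register state trace:
  MOV R3, 84  → R3 = 84 (0b01010100)
  MOV R4, 185  → R4 = 185 (0b10111001)
  XOR R3, R4  → R3 = 84 XOR 185 = 237 (0b11101101)
Final: R3 = 237

237


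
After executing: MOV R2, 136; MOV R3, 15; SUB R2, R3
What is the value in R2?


Register state trace:
  MOV R2, 136  → R2 = 136
  MOV R3, 15  → R3 = 15
  SUB R2, R3  → R2 = 136 - 15 = 121
Final: R2 = 121

121


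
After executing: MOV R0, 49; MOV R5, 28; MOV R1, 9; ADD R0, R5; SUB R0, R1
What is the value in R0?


Register state trace:
  MOV R0, 49  → R0 = 49
  MOV R5, 28  → R5 = 28
  MOV R1, 9  → R1 = 9
  ADD R0, R5  → R0 = 49 + 28 = 77
  SUB R0, R1  → R0 = 77 - 9 = 68
Final: R0 = 68

68


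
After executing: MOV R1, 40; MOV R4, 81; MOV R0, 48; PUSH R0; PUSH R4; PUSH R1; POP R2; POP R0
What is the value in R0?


Stack trace (top is rightmost):
  MOV R1, 40  → R1 = 40
  MOV R4, 81  → R4 = 81
  MOV R0, 48  → R0 = 48
  PUSH R0  → stack: [48]
  PUSH R4  → stack: [48, 81]
  PUSH R1  → stack: [48, 81, 40]
  POP R2  → R2 = 40, stack: [48, 81]
  POP R0  → R0 = 81, stack: [48]
Final: R0 = 81

81


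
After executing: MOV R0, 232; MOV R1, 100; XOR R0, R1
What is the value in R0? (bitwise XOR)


Register state trace:
  MOV R0, 232  → R0 = 232 (0b11101000)
  MOV R1, 100  → R1 = 100 (0b01100100)
  XOR R0, R1  → R0 = 232 XOR 100 = 140 (0b10001100)
Final: R0 = 140

140


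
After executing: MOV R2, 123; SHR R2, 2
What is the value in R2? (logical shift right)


Register state trace:
  MOV R2, 123  → R2 = 123
  SHR R2, 2  → R2 = 123 >> 2 = 123 // 2^2 = 30
Final: R2 = 30

30


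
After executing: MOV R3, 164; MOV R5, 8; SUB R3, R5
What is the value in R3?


Register state trace:
  MOV R3, 164  → R3 = 164
  MOV R5, 8  → R5 = 8
  SUB R3, R5  → R3 = 164 - 8 = 156
Final: R3 = 156

156


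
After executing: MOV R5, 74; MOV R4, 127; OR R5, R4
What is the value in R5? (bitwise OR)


Register state trace:
  MOV R5, 74  → R5 = 74 (0b01001010)
  MOV R4, 127  → R4 = 127 (0b01111111)
  OR R5, R4   → R5 = 74 OR 127 = 127 (0b01111111)
Final: R5 = 127

127


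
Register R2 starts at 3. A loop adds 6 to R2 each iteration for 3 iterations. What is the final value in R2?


Starting value: R2 = 3
  Iter 1: R2 = 3 + 6 = 9
  Iter 2: R2 = 9 + 6 = 15
  Iter 3: R2 = 15 + 6 = 21
Final: R2 = 21

21


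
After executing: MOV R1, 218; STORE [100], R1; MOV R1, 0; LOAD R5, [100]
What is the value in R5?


Register and memory trace:
  MOV R1, 218  → R1 = 218
  STORE [100], R1  → mem[100] = 218
  MOV R1, 0  → R1 = 0
  LOAD R5, [100]  → R5 = mem[100] = 218
Final: R5 = 218

218


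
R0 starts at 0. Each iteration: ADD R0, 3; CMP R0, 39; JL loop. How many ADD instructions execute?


Loop trace (R0 starts at 0, target 39, step 3):
  ADD #1: R0 = 0 + 3 = 3  → 3 < 39, loop
  ADD #2: R0 = 3 + 3 = 6  → 6 < 39, loop
  ADD #3: R0 = 6 + 3 = 9  → 9 < 39, loop
  ADD #4: R0 = 9 + 3 = 12  → 12 < 39, loop
  ADD #5: R0 = 12 + 3 = 15  → 15 < 39, loop
  ADD #6: R0 = 15 + 3 = 18  → 18 < 39, loop
  ADD #7: R0 = 18 + 3 = 21  → 21 < 39, loop
  ADD #8: R0 = 21 + 3 = 24  → 24 < 39, loop
  ADD #9: R0 = 24 + 3 = 27  → 27 < 39, loop
  ADD #10: R0 = 27 + 3 = 30  → 30 < 39, loop
  ADD #11: R0 = 30 + 3 = 33  → 33 < 39, loop
  ADD #12: R0 = 33 + 3 = 36  → 36 < 39, loop
  ADD #13: R0 = 36 + 3 = 39  → 39 >= 39, exit
Total ADD instructions: 13

13


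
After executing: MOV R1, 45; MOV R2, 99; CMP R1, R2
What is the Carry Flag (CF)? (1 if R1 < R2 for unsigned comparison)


Register state trace:
  MOV R1, 45  → R1 = 45
  MOV R2, 99  → R2 = 99
  CMP R1, R2  → unsigned 45 - 99: borrow occurs
  45 < 99, so CF = 1
CF = 1

1


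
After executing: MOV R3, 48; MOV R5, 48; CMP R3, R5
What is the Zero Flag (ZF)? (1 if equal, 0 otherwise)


Register state trace:
  MOV R3, 48  → R3 = 48
  MOV R5, 48  → R5 = 48
  CMP R3, R5  → computes 48 - 48 = 0
  Result is zero, so values are equal
ZF = 1

1


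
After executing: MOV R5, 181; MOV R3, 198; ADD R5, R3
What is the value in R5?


Register state trace:
  MOV R5, 181  → R5 = 181
  MOV R3, 198  → R3 = 198
  ADD R5, R3  → R5 = 181 + 198 = 379
Final: R5 = 379

379


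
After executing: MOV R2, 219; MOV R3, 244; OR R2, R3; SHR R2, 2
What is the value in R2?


Register state trace:
  MOV R2, 219  → R2 = 219 (0b11011011)
  MOV R3, 244  → R3 = 244 (0b11110100)
  OR R2, R3  → R2 = 219 OR 244 = 255 (0b11111111)
  SHR R2, 2  → R2 = 255 >> 2 = 63
Final: R2 = 63

63


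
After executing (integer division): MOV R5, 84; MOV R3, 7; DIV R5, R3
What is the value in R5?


Register state trace:
  MOV R5, 84  → R5 = 84
  MOV R3, 7  → R3 = 7
  DIV R5, R3  → R5 = 84 // 7 = 12
Final: R5 = 12

12


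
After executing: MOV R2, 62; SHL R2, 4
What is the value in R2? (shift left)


Register state trace:
  MOV R2, 62  → R2 = 62
  SHL R2, 4  → R2 = 62 << 4 = 62 * 2^4 = 992
Final: R2 = 992

992


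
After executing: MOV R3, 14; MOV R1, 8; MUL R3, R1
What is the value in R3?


Register state trace:
  MOV R3, 14  → R3 = 14
  MOV R1, 8  → R1 = 8
  MUL R3, R1  → R3 = 14 * 8 = 112
Final: R3 = 112

112


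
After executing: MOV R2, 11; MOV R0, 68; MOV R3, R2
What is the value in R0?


Register state trace:
  MOV R2, 11  → R2 = 11
  MOV R0, 68  → R0 = 68
  MOV R3, R2  → R3 = 11
Final: R0 = 68

68


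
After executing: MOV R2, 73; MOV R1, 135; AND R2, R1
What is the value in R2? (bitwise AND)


Register state trace:
  MOV R2, 73  → R2 = 73 (0b01001001)
  MOV R1, 135  → R1 = 135 (0b10000111)
  AND R2, R1  → R2 = 73 AND 135 = 1 (0b00000001)
Final: R2 = 1

1


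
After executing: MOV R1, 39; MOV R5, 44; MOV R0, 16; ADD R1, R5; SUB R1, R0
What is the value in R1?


Register state trace:
  MOV R1, 39  → R1 = 39
  MOV R5, 44  → R5 = 44
  MOV R0, 16  → R0 = 16
  ADD R1, R5  → R1 = 39 + 44 = 83
  SUB R1, R0  → R1 = 83 - 16 = 67
Final: R1 = 67

67


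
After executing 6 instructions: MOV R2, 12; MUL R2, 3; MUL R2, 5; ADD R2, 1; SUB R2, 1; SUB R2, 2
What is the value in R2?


Register state trace:
  MOV R2, 12  → R2 = 12
  MUL R2, 3  → R2 = 12 * 3 = 36
  MUL R2, 5  → R2 = 36 * 5 = 180
  ADD R2, 1  → R2 = 180 + 1 = 181
  SUB R2, 1  → R2 = 181 - 1 = 180
  SUB R2, 2  → R2 = 180 - 2 = 178
Final: R2 = 178

178


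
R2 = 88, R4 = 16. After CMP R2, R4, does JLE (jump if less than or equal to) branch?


Trace:
  R2 = 88, R4 = 16
  CMP R2, R4  → compares 88 vs 16
  JLE checks: is 88 less than or equal to 16?
  88 > 16, so condition is false
Branch taken: No

No


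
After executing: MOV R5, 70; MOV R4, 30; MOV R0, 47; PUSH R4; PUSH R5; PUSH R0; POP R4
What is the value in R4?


Stack trace (top is rightmost):
  MOV R5, 70  → R5 = 70
  MOV R4, 30  → R4 = 30
  MOV R0, 47  → R0 = 47
  PUSH R4  → stack: [30]
  PUSH R5  → stack: [30, 70]
  PUSH R0  → stack: [30, 70, 47]
  POP R4  → R4 = 47, stack: [30, 70]
Final: R4 = 47

47


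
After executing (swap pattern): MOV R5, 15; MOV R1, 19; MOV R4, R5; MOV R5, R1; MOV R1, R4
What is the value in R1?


Register state trace (swap pattern):
  MOV R5, 15  → R5 = 15
  MOV R1, 19  → R1 = 19
  MOV R4, R5  → R4 = 15  (save R5)
  MOV R5, R1  → R5 = 19  (R5 gets R1's value)
  MOV R1, R4  → R1 = 15  (R1 gets saved value)
Final: R1 = 15

15


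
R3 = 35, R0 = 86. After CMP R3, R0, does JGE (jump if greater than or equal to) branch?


Trace:
  R3 = 35, R0 = 86
  CMP R3, R0  → compares 35 vs 86
  JGE checks: is 35 greater than or equal to 86?
  35 < 86, so condition is false
Branch taken: No

No


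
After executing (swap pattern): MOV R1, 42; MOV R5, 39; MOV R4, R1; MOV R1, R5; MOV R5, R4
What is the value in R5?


Register state trace (swap pattern):
  MOV R1, 42  → R1 = 42
  MOV R5, 39  → R5 = 39
  MOV R4, R1  → R4 = 42  (save R1)
  MOV R1, R5  → R1 = 39  (R1 gets R5's value)
  MOV R5, R4  → R5 = 42  (R5 gets saved value)
Final: R5 = 42

42


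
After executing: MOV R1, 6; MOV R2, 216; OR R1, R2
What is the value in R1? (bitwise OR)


Register state trace:
  MOV R1, 6  → R1 = 6 (0b00000110)
  MOV R2, 216  → R2 = 216 (0b11011000)
  OR R1, R2   → R1 = 6 OR 216 = 222 (0b11011110)
Final: R1 = 222

222


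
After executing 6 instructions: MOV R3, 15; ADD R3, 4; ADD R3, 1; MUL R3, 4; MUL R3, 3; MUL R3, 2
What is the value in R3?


Register state trace:
  MOV R3, 15  → R3 = 15
  ADD R3, 4  → R3 = 15 + 4 = 19
  ADD R3, 1  → R3 = 19 + 1 = 20
  MUL R3, 4  → R3 = 20 * 4 = 80
  MUL R3, 3  → R3 = 80 * 3 = 240
  MUL R3, 2  → R3 = 240 * 2 = 480
Final: R3 = 480

480


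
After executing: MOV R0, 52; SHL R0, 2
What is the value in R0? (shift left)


Register state trace:
  MOV R0, 52  → R0 = 52
  SHL R0, 2  → R0 = 52 << 2 = 52 * 2^2 = 208
Final: R0 = 208

208


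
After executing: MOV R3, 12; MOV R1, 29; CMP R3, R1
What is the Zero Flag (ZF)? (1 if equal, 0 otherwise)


Register state trace:
  MOV R3, 12  → R3 = 12
  MOV R1, 29  → R1 = 29
  CMP R3, R1  → computes 12 - 29 = -17
  Result is nonzero, so values are not equal
ZF = 0

0


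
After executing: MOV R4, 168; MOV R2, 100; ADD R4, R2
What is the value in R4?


Register state trace:
  MOV R4, 168  → R4 = 168
  MOV R2, 100  → R2 = 100
  ADD R4, R2  → R4 = 168 + 100 = 268
Final: R4 = 268

268


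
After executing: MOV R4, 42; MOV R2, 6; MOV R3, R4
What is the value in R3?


Register state trace:
  MOV R4, 42  → R4 = 42
  MOV R2, 6  → R2 = 6
  MOV R3, R4  → R3 = 42
Final: R3 = 42

42


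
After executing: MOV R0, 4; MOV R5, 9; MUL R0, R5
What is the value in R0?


Register state trace:
  MOV R0, 4  → R0 = 4
  MOV R5, 9  → R5 = 9
  MUL R0, R5  → R0 = 4 * 9 = 36
Final: R0 = 36

36


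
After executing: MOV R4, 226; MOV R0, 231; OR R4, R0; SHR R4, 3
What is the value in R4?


Register state trace:
  MOV R4, 226  → R4 = 226 (0b11100010)
  MOV R0, 231  → R0 = 231 (0b11100111)
  OR R4, R0  → R4 = 226 OR 231 = 231 (0b11100111)
  SHR R4, 3  → R4 = 231 >> 3 = 28
Final: R4 = 28

28


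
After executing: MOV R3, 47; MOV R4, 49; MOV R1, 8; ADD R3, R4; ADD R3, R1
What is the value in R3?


Register state trace:
  MOV R3, 47  → R3 = 47
  MOV R4, 49  → R4 = 49
  MOV R1, 8  → R1 = 8
  ADD R3, R4  → R3 = 47 + 49 = 96
  ADD R3, R1  → R3 = 96 + 8 = 104
Final: R3 = 104

104


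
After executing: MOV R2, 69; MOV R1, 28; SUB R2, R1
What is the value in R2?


Register state trace:
  MOV R2, 69  → R2 = 69
  MOV R1, 28  → R1 = 28
  SUB R2, R1  → R2 = 69 - 28 = 41
Final: R2 = 41

41


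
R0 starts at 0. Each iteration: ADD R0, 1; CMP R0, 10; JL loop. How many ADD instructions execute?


Loop trace (R0 starts at 0, target 10, step 1):
  ADD #1: R0 = 0 + 1 = 1  → 1 < 10, loop
  ADD #2: R0 = 1 + 1 = 2  → 2 < 10, loop
  ADD #3: R0 = 2 + 1 = 3  → 3 < 10, loop
  ADD #4: R0 = 3 + 1 = 4  → 4 < 10, loop
  ADD #5: R0 = 4 + 1 = 5  → 5 < 10, loop
  ADD #6: R0 = 5 + 1 = 6  → 6 < 10, loop
  ADD #7: R0 = 6 + 1 = 7  → 7 < 10, loop
  ADD #8: R0 = 7 + 1 = 8  → 8 < 10, loop
  ADD #9: R0 = 8 + 1 = 9  → 9 < 10, loop
  ADD #10: R0 = 9 + 1 = 10  → 10 >= 10, exit
Total ADD instructions: 10

10


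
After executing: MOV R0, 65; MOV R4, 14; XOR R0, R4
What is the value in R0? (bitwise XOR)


Register state trace:
  MOV R0, 65  → R0 = 65 (0b01000001)
  MOV R4, 14  → R4 = 14 (0b00001110)
  XOR R0, R4  → R0 = 65 XOR 14 = 79 (0b01001111)
Final: R0 = 79

79


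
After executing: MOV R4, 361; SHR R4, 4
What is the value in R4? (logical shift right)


Register state trace:
  MOV R4, 361  → R4 = 361
  SHR R4, 4  → R4 = 361 >> 4 = 361 // 2^4 = 22
Final: R4 = 22

22


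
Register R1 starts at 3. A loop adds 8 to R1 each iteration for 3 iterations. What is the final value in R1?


Starting value: R1 = 3
  Iter 1: R1 = 3 + 8 = 11
  Iter 2: R1 = 11 + 8 = 19
  Iter 3: R1 = 19 + 8 = 27
Final: R1 = 27

27


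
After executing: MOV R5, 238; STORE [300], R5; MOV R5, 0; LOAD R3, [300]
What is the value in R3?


Register and memory trace:
  MOV R5, 238  → R5 = 238
  STORE [300], R5  → mem[300] = 238
  MOV R5, 0  → R5 = 0
  LOAD R3, [300]  → R3 = mem[300] = 238
Final: R3 = 238

238


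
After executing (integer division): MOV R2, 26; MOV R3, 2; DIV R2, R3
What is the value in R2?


Register state trace:
  MOV R2, 26  → R2 = 26
  MOV R3, 2  → R3 = 2
  DIV R2, R3  → R2 = 26 // 2 = 13
Final: R2 = 13

13


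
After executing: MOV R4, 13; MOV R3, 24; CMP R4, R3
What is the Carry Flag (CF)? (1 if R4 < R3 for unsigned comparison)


Register state trace:
  MOV R4, 13  → R4 = 13
  MOV R3, 24  → R3 = 24
  CMP R4, R3  → unsigned 13 - 24: borrow occurs
  13 < 24, so CF = 1
CF = 1

1


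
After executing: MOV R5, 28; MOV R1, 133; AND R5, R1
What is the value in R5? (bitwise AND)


Register state trace:
  MOV R5, 28  → R5 = 28 (0b00011100)
  MOV R1, 133  → R1 = 133 (0b10000101)
  AND R5, R1  → R5 = 28 AND 133 = 4 (0b00000100)
Final: R5 = 4

4


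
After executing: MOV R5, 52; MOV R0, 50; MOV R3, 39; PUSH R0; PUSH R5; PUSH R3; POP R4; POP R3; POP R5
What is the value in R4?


Stack trace (top is rightmost):
  MOV R5, 52  → R5 = 52
  MOV R0, 50  → R0 = 50
  MOV R3, 39  → R3 = 39
  PUSH R0  → stack: [50]
  PUSH R5  → stack: [50, 52]
  PUSH R3  → stack: [50, 52, 39]
  POP R4  → R4 = 39, stack: [50, 52]
  POP R3  → R3 = 52, stack: [50]
  POP R5  → R5 = 50, stack: []
Final: R4 = 39

39


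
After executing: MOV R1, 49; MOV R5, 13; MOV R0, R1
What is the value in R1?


Register state trace:
  MOV R1, 49  → R1 = 49
  MOV R5, 13  → R5 = 13
  MOV R0, R1  → R0 = 49
Final: R1 = 49

49


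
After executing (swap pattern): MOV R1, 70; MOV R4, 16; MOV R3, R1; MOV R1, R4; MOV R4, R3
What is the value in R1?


Register state trace (swap pattern):
  MOV R1, 70  → R1 = 70
  MOV R4, 16  → R4 = 16
  MOV R3, R1  → R3 = 70  (save R1)
  MOV R1, R4  → R1 = 16  (R1 gets R4's value)
  MOV R4, R3  → R4 = 70  (R4 gets saved value)
Final: R1 = 16

16


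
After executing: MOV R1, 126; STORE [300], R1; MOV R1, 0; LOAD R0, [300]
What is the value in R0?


Register and memory trace:
  MOV R1, 126  → R1 = 126
  STORE [300], R1  → mem[300] = 126
  MOV R1, 0  → R1 = 0
  LOAD R0, [300]  → R0 = mem[300] = 126
Final: R0 = 126

126


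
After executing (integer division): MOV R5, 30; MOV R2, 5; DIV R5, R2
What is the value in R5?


Register state trace:
  MOV R5, 30  → R5 = 30
  MOV R2, 5  → R2 = 5
  DIV R5, R2  → R5 = 30 // 5 = 6
Final: R5 = 6

6


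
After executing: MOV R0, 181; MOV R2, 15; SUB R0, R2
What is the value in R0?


Register state trace:
  MOV R0, 181  → R0 = 181
  MOV R2, 15  → R2 = 15
  SUB R0, R2  → R0 = 181 - 15 = 166
Final: R0 = 166

166


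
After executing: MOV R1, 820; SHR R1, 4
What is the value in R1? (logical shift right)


Register state trace:
  MOV R1, 820  → R1 = 820
  SHR R1, 4  → R1 = 820 >> 4 = 820 // 2^4 = 51
Final: R1 = 51

51


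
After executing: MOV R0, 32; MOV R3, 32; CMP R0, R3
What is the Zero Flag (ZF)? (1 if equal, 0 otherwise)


Register state trace:
  MOV R0, 32  → R0 = 32
  MOV R3, 32  → R3 = 32
  CMP R0, R3  → computes 32 - 32 = 0
  Result is zero, so values are equal
ZF = 1

1


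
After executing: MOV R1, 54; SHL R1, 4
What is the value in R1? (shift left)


Register state trace:
  MOV R1, 54  → R1 = 54
  SHL R1, 4  → R1 = 54 << 4 = 54 * 2^4 = 864
Final: R1 = 864

864


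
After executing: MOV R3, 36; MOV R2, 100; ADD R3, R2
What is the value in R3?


Register state trace:
  MOV R3, 36  → R3 = 36
  MOV R2, 100  → R2 = 100
  ADD R3, R2  → R3 = 36 + 100 = 136
Final: R3 = 136

136


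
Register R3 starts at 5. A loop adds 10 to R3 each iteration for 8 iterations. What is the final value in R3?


Starting value: R3 = 5
  Iter 1: R3 = 5 + 10 = 15
  Iter 2: R3 = 15 + 10 = 25
  Iter 3: R3 = 25 + 10 = 35
  Iter 4: R3 = 35 + 10 = 45
  Iter 5: R3 = 45 + 10 = 55
  Iter 6: R3 = 55 + 10 = 65
  Iter 7: R3 = 65 + 10 = 75
  Iter 8: R3 = 75 + 10 = 85
Final: R3 = 85

85


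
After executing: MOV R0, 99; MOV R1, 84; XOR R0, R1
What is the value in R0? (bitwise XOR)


Register state trace:
  MOV R0, 99  → R0 = 99 (0b01100011)
  MOV R1, 84  → R1 = 84 (0b01010100)
  XOR R0, R1  → R0 = 99 XOR 84 = 55 (0b00110111)
Final: R0 = 55

55


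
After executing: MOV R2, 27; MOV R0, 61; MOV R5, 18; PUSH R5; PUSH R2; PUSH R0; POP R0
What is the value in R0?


Stack trace (top is rightmost):
  MOV R2, 27  → R2 = 27
  MOV R0, 61  → R0 = 61
  MOV R5, 18  → R5 = 18
  PUSH R5  → stack: [18]
  PUSH R2  → stack: [18, 27]
  PUSH R0  → stack: [18, 27, 61]
  POP R0  → R0 = 61, stack: [18, 27]
Final: R0 = 61

61


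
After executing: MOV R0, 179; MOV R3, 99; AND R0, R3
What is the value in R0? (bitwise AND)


Register state trace:
  MOV R0, 179  → R0 = 179 (0b10110011)
  MOV R3, 99  → R3 = 99 (0b01100011)
  AND R0, R3  → R0 = 179 AND 99 = 35 (0b00100011)
Final: R0 = 35

35


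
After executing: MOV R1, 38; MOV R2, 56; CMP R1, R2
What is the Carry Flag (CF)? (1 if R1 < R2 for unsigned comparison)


Register state trace:
  MOV R1, 38  → R1 = 38
  MOV R2, 56  → R2 = 56
  CMP R1, R2  → unsigned 38 - 56: borrow occurs
  38 < 56, so CF = 1
CF = 1

1


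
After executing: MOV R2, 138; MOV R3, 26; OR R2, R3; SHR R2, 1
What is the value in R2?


Register state trace:
  MOV R2, 138  → R2 = 138 (0b10001010)
  MOV R3, 26  → R3 = 26 (0b00011010)
  OR R2, R3  → R2 = 138 OR 26 = 154 (0b10011010)
  SHR R2, 1  → R2 = 154 >> 1 = 77
Final: R2 = 77

77
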